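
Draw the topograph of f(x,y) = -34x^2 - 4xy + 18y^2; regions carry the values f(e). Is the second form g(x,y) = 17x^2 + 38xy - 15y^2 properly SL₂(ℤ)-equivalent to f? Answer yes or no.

D₁ = 2464, D₂ = 2464
river cycle of f (length 10): (18, 40, -12), (-12, 32, 30), (30, 28, -14), (-14, 28, 30), (30, 32, -12), (-12, 40, 18), (18, 32, -20), (-20, 48, 2), (2, 48, -20), (-20, 32, 18)
river cycle of g (length 14): (-15, 22, 33), (33, 44, -4), (-4, 44, 33), (33, 22, -15), (-15, 38, 17), (17, 30, -23), (-23, 16, 24), (24, 32, -15), (-15, 28, 28), (28, 28, -15), … (4 more)
cycles differ ⇒ inequivalent

no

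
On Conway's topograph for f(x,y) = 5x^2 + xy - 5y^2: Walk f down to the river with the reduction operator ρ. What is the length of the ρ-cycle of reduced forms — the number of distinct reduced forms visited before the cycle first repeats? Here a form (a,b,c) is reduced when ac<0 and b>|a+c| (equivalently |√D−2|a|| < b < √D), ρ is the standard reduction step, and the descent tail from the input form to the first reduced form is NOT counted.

D = 101, ⌊√D⌋ = 10
river: ρ → (-5,9,1)
river: ρ → (1,9,-5)
river: ρ → (-5,1,5)
river: ρ → (5,9,-1)
river: ρ → (-1,9,5)
river: ρ → (5,1,-5)
ρ-cycle length = 6 (tail of 0 descent steps not counted)

6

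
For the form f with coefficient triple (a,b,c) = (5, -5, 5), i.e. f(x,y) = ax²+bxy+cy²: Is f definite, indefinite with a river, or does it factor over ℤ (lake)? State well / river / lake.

D = b²−4ac = (-5)² − 4·5·5 = -75
D < 0 ⇒ definite ⇒ every region one sign ⇒ single well

well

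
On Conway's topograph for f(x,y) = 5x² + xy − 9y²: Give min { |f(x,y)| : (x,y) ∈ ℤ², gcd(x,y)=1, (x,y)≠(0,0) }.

descent: ρ → (-9,-1,5)
descent: ρ → (5,11,-3)  [lands on river]
river: ρ → (-3,13,1)
river: ρ → (1,13,-3)
river: ρ → (-3,11,5)
river: ρ → (5,9,-5)
river: ρ → (-5,11,3)
river: ρ → (3,13,-1)
river: ρ → (-1,13,3)
river: ρ → (3,11,-5)
river: ρ → (-5,9,5)
closes: descent 2, river 10
min |a| on river = 1

1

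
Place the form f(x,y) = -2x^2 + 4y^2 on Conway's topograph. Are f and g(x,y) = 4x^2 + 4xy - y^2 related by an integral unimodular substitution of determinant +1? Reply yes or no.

D₁ = 32, D₂ = 32
river cycle of f (length 2): (-2, 4, 2), (2, 4, -2)
river cycle of g (length 2): (-1, 4, 4), (4, 4, -1)
cycles differ ⇒ inequivalent

no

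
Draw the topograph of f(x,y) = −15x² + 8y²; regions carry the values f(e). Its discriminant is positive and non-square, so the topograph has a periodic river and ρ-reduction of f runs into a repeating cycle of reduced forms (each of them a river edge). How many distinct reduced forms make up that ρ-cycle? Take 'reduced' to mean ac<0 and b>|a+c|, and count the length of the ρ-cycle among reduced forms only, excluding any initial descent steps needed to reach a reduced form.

D = 480, ⌊√D⌋ = 21
descent: ρ → (8,16,-7)  [lands on river]
river: ρ → (-7,12,12)
river: ρ → (12,12,-7)
river: ρ → (-7,16,8)
ρ-cycle length = 4 (tail of 1 descent step not counted)

4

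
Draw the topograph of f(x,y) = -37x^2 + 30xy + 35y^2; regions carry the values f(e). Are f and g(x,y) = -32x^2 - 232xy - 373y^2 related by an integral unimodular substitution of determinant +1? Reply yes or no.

D₁ = 6080, D₂ = 6080
river cycle of f (length 6): (35, 40, -32), (-32, 24, 43), (43, 62, -13), (-13, 68, 28), (28, 44, -37), (-37, 30, 35)
river cycle of g (length 6): (-32, 24, 43), (43, 62, -13), (-13, 68, 28), (28, 44, -37), (-37, 30, 35), (35, 40, -32)
cycles coincide ⇒ equivalent

yes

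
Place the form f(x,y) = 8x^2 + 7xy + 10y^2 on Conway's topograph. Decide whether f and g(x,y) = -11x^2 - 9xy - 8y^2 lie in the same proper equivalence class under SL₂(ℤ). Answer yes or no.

D₁ = -271, D₂ = -271
f: reduced (well bottom): (8,7,10) with a≤c, −a<b≤a
g is negative-definite; reduce −g:
−g: flip: (11,9,8)→(8,-9,11)
−g: translate: b→7 (≡-9 mod 16), so (8,-9,11)→(8,7,10)
−g: reduced (well bottom): (8,7,10) with a≤c, −a<b≤a
flip sign back: reduced form of g is (-8,-7,-10)
reduced forms (8, 7, 10) vs (-8, -7, -10) ⇒ inequivalent

no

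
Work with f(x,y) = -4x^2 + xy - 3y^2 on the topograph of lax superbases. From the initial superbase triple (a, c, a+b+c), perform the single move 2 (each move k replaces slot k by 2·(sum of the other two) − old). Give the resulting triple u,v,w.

start (-4,-3,-6) = (f(1,0),f(0,1),f(1,1))
replace slot 2: 2·((-4)+(-6)) − (-3) = -17 → (-4,-17,-6)

-4,-17,-6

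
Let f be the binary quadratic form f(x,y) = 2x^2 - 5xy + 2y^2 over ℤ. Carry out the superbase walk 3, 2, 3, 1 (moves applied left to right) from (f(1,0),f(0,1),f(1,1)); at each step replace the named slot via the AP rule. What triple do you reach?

start (2,2,-1) = (f(1,0),f(0,1),f(1,1))
replace slot 3: 2·(2+2) − (-1) = 9 → (2,2,9)
replace slot 2: 2·(2+9) − 2 = 20 → (2,20,9)
replace slot 3: 2·(2+20) − 9 = 35 → (2,20,35)
replace slot 1: 2·(20+35) − 2 = 108 → (108,20,35)

108,20,35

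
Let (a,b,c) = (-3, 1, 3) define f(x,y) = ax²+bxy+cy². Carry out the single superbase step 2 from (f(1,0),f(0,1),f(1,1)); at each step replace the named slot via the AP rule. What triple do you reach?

start (-3,3,1) = (f(1,0),f(0,1),f(1,1))
replace slot 2: 2·((-3)+1) − 3 = -7 → (-3,-7,1)

-3,-7,1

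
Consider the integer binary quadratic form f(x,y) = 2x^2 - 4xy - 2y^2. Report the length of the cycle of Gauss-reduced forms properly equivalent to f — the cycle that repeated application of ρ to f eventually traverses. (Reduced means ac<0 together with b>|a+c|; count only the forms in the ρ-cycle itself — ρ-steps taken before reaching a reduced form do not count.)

D = 32, ⌊√D⌋ = 5
descent: ρ → (-2,4,2)  [lands on river]
river: ρ → (2,4,-2)
ρ-cycle length = 2 (tail of 1 descent step not counted)

2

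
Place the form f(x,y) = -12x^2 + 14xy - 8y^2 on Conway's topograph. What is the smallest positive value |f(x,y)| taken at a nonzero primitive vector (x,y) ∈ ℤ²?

translate: b→10 (≡-14 mod 24), so (12,-14,8)→(12,10,6)
flip: (12,10,6)→(6,-10,12)
translate: b→2 (≡-10 mod 12), so (6,-10,12)→(6,2,8)
reduced (well bottom): (6,2,8) with a≤c, −a<b≤a
well minimum |f| = |-6| = 6 (negative-definite)

6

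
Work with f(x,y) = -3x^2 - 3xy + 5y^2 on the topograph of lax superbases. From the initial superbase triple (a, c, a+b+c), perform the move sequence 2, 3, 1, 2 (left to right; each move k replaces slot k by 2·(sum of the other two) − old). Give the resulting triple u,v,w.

start (-3,5,-1) = (f(1,0),f(0,1),f(1,1))
replace slot 2: 2·((-3)+(-1)) − 5 = -13 → (-3,-13,-1)
replace slot 3: 2·((-3)+(-13)) − (-1) = -31 → (-3,-13,-31)
replace slot 1: 2·((-13)+(-31)) − (-3) = -85 → (-85,-13,-31)
replace slot 2: 2·((-85)+(-31)) − (-13) = -219 → (-85,-219,-31)

-85,-219,-31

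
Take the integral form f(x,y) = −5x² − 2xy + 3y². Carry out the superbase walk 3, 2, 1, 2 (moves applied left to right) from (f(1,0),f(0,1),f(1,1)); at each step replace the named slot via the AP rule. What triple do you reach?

start (-5,3,-4) = (f(1,0),f(0,1),f(1,1))
replace slot 3: 2·((-5)+3) − (-4) = 0 → (-5,3,0)
replace slot 2: 2·((-5)+0) − 3 = -13 → (-5,-13,0)
replace slot 1: 2·((-13)+0) − (-5) = -21 → (-21,-13,0)
replace slot 2: 2·((-21)+0) − (-13) = -29 → (-21,-29,0)

-21,-29,0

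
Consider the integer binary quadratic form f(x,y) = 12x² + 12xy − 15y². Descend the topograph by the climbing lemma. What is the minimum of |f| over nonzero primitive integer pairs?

river: ρ → (-15,18,9)
river: ρ → (9,18,-15)
river: ρ → (-15,12,12)
river: ρ → (12,12,-15)
closes: descent 0, river 4
min |a| on river = 9

9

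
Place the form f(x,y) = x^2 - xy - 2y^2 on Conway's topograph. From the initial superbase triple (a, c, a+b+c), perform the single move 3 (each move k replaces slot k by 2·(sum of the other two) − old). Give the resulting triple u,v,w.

start (1,-2,-2) = (f(1,0),f(0,1),f(1,1))
replace slot 3: 2·(1+(-2)) − (-2) = 0 → (1,-2,0)

1,-2,0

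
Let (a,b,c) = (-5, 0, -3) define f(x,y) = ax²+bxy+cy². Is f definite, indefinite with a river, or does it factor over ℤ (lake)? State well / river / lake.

D = b²−4ac = 0² − 4·(-5)·(-3) = -60
D < 0 ⇒ definite ⇒ every region one sign ⇒ single well

well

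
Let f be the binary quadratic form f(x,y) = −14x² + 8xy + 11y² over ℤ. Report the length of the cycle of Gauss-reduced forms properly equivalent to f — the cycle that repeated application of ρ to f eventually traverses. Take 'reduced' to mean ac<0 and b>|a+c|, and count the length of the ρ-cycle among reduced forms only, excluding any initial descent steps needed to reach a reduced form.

D = 680, ⌊√D⌋ = 26
river: ρ → (11,14,-11)
river: ρ → (-11,8,14)
river: ρ → (14,20,-5)
river: ρ → (-5,20,14)
river: ρ → (14,8,-11)
river: ρ → (-11,14,11)
river: ρ → (11,8,-14)
river: ρ → (-14,20,5)
river: ρ → (5,20,-14)
river: ρ → (-14,8,11)
ρ-cycle length = 10 (tail of 0 descent steps not counted)

10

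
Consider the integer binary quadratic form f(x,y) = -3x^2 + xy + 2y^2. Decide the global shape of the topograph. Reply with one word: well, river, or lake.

D = b²−4ac = 1² − 4·(-3)·2 = 25
D = 5² is a perfect square ⇒ form factors over ℤ ⇒ lakes

lake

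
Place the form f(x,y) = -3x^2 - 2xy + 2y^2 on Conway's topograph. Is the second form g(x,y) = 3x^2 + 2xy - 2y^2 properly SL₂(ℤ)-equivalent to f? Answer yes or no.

D₁ = 28, D₂ = 28
river cycle of f (length 4): (2, 2, -3), (-3, 4, 1), (1, 4, -3), (-3, 2, 2)
river cycle of g (length 4): (-2, 2, 3), (3, 4, -1), (-1, 4, 3), (3, 2, -2)
cycles differ ⇒ inequivalent

no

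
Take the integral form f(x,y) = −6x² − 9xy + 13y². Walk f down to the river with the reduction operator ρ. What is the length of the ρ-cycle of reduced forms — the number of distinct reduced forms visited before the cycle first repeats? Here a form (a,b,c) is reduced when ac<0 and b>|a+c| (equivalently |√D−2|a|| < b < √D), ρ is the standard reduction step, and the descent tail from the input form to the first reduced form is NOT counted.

D = 393, ⌊√D⌋ = 19
descent: ρ → (13,9,-6)  [lands on river]
river: ρ → (-6,15,7)
river: ρ → (7,13,-8)
river: ρ → (-8,19,1)
river: ρ → (1,19,-8)
river: ρ → (-8,13,7)
river: ρ → (7,15,-6)
river: ρ → (-6,9,13)
river: ρ → (13,17,-2)
river: ρ → (-2,19,4)
river: ρ → (4,13,-14)
river: ρ → (-14,15,3)
river: ρ → (3,15,-14)
river: ρ → (-14,13,4)
river: ρ → (4,19,-2)
river: ρ → (-2,17,13)
ρ-cycle length = 16 (tail of 1 descent step not counted)

16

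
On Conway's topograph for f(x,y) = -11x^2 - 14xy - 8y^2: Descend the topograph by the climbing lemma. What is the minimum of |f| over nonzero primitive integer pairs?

translate: b→-8 (≡14 mod 22), so (11,14,8)→(11,-8,5)
flip: (11,-8,5)→(5,8,11)
translate: b→-2 (≡8 mod 10), so (5,8,11)→(5,-2,8)
reduced (well bottom): (5,-2,8) with a≤c, −a<b≤a
well minimum |f| = |-5| = 5 (negative-definite)

5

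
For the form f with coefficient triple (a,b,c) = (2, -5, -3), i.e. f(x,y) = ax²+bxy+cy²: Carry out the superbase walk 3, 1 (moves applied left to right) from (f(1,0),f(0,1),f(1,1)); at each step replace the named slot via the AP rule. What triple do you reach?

start (2,-3,-6) = (f(1,0),f(0,1),f(1,1))
replace slot 3: 2·(2+(-3)) − (-6) = 4 → (2,-3,4)
replace slot 1: 2·((-3)+4) − 2 = 0 → (0,-3,4)

0,-3,4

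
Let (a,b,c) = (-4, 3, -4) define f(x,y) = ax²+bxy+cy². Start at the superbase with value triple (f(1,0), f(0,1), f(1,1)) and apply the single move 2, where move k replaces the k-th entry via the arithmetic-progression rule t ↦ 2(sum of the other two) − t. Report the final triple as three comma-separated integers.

start (-4,-4,-5) = (f(1,0),f(0,1),f(1,1))
replace slot 2: 2·((-4)+(-5)) − (-4) = -14 → (-4,-14,-5)

-4,-14,-5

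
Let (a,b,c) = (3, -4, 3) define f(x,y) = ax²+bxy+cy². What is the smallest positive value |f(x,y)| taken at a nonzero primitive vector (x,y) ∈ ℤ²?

translate: b→2 (≡-4 mod 6), so (3,-4,3)→(3,2,2)
flip: (3,2,2)→(2,-2,3)
translate: b→2 (≡-2 mod 4), so (2,-2,3)→(2,2,3)
reduced (well bottom): (2,2,3) with a≤c, −a<b≤a
well minimum = a = 2

2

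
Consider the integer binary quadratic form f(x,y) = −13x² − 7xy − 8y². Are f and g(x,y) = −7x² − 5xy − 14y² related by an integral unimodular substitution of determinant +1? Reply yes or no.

D₁ = -367, D₂ = -367
f is negative-definite; reduce −f:
−f: flip: (13,7,8)→(8,-7,13)
−f: reduced (well bottom): (8,-7,13) with a≤c, −a<b≤a
flip sign back: reduced form of f is (-8,7,-13)
g is negative-definite; reduce −g:
−g: reduced (well bottom): (7,5,14) with a≤c, −a<b≤a
flip sign back: reduced form of g is (-7,-5,-14)
reduced forms (-8, 7, -13) vs (-7, -5, -14) ⇒ inequivalent

no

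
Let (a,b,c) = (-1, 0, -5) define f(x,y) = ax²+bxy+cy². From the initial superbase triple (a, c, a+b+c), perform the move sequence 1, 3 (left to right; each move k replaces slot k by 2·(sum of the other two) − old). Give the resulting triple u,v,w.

start (-1,-5,-6) = (f(1,0),f(0,1),f(1,1))
replace slot 1: 2·((-5)+(-6)) − (-1) = -21 → (-21,-5,-6)
replace slot 3: 2·((-21)+(-5)) − (-6) = -46 → (-21,-5,-46)

-21,-5,-46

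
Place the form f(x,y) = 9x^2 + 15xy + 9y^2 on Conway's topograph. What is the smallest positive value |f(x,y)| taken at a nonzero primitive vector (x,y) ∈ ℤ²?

translate: b→-3 (≡15 mod 18), so (9,15,9)→(9,-3,3)
flip: (9,-3,3)→(3,3,9)
reduced (well bottom): (3,3,9) with a≤c, −a<b≤a
well minimum = a = 3

3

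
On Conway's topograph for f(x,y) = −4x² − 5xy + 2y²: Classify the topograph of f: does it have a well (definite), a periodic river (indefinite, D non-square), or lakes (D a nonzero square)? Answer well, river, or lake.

D = b²−4ac = (-5)² − 4·(-4)·2 = 57
D > 0 non-square ⇒ indefinite ⇒ periodic river

river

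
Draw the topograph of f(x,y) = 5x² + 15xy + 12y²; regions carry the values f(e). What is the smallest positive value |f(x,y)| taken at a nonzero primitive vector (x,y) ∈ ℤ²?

translate: b→5 (≡15 mod 10), so (5,15,12)→(5,5,2)
flip: (5,5,2)→(2,-5,5)
translate: b→-1 (≡-5 mod 4), so (2,-5,5)→(2,-1,2)
flip: (2,-1,2)→(2,1,2)
reduced (well bottom): (2,1,2) with a≤c, −a<b≤a
well minimum = a = 2

2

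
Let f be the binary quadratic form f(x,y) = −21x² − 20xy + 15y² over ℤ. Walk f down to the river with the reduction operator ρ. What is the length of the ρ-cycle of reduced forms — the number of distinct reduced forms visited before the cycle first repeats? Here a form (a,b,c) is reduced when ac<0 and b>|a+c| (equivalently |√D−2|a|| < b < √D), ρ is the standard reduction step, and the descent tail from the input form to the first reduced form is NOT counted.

D = 1660, ⌊√D⌋ = 40
descent: ρ → (15,20,-21)  [lands on river]
river: ρ → (-21,22,14)
river: ρ → (14,34,-9)
river: ρ → (-9,38,6)
river: ρ → (6,34,-21)
river: ρ → (-21,8,19)
river: ρ → (19,30,-10)
river: ρ → (-10,30,19)
river: ρ → (19,8,-21)
river: ρ → (-21,34,6)
river: ρ → (6,38,-9)
river: ρ → (-9,34,14)
river: ρ → (14,22,-21)
river: ρ → (-21,20,15)
river: ρ → (15,40,-1)
river: ρ → (-1,40,15)
ρ-cycle length = 16 (tail of 1 descent step not counted)

16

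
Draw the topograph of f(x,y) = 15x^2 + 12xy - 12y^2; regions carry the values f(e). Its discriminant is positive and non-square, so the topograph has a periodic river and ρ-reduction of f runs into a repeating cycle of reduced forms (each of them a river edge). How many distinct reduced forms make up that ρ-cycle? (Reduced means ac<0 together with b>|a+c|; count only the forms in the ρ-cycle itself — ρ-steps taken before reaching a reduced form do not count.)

D = 864, ⌊√D⌋ = 29
river: ρ → (-12,12,15)
river: ρ → (15,18,-9)
river: ρ → (-9,18,15)
river: ρ → (15,12,-12)
ρ-cycle length = 4 (tail of 0 descent steps not counted)

4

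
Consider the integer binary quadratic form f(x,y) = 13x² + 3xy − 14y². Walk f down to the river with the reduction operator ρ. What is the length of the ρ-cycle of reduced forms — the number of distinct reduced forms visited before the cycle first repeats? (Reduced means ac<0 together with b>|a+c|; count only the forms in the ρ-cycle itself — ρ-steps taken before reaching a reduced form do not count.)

D = 737, ⌊√D⌋ = 27
river: ρ → (-14,25,2)
river: ρ → (2,27,-1)
river: ρ → (-1,27,2)
river: ρ → (2,25,-14)
river: ρ → (-14,3,13)
river: ρ → (13,23,-4)
river: ρ → (-4,25,7)
river: ρ → (7,17,-16)
river: ρ → (-16,15,8)
river: ρ → (8,17,-14)
river: ρ → (-14,11,11)
river: ρ → (11,11,-14)
river: ρ → (-14,17,8)
river: ρ → (8,15,-16)
river: ρ → (-16,17,7)
river: ρ → (7,25,-4)
river: ρ → (-4,23,13)
river: ρ → (13,3,-14)
ρ-cycle length = 18 (tail of 0 descent steps not counted)

18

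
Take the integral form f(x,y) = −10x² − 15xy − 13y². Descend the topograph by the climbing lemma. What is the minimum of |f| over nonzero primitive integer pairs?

translate: b→-5 (≡15 mod 20), so (10,15,13)→(10,-5,8)
flip: (10,-5,8)→(8,5,10)
reduced (well bottom): (8,5,10) with a≤c, −a<b≤a
well minimum |f| = |-8| = 8 (negative-definite)

8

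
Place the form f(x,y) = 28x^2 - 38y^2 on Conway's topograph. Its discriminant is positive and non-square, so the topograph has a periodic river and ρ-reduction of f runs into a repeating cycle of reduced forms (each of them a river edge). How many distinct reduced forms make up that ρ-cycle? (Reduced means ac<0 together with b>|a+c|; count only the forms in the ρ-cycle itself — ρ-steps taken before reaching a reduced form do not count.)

D = 4256, ⌊√D⌋ = 65
descent: ρ → (-38,0,28)
descent: ρ → (28,56,-10)  [lands on river]
river: ρ → (-10,64,4)
river: ρ → (4,64,-10)
river: ρ → (-10,56,28)
ρ-cycle length = 4 (tail of 2 descent steps not counted)

4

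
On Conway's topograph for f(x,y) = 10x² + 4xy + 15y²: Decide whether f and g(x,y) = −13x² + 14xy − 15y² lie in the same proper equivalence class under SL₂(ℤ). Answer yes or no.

D₁ = -584, D₂ = -584
f: reduced (well bottom): (10,4,15) with a≤c, −a<b≤a
g is negative-definite; reduce −g:
−g: translate: b→12 (≡-14 mod 26), so (13,-14,15)→(13,12,14)
−g: reduced (well bottom): (13,12,14) with a≤c, −a<b≤a
flip sign back: reduced form of g is (-13,-12,-14)
reduced forms (10, 4, 15) vs (-13, -12, -14) ⇒ inequivalent

no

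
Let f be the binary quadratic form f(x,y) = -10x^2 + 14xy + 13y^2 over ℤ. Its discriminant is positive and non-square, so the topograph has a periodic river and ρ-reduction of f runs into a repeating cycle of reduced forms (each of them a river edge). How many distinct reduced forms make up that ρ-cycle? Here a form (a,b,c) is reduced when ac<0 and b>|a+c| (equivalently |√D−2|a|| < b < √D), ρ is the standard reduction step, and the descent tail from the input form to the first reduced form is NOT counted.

D = 716, ⌊√D⌋ = 26
river: ρ → (13,12,-11)
river: ρ → (-11,10,14)
river: ρ → (14,18,-7)
river: ρ → (-7,24,5)
river: ρ → (5,26,-2)
river: ρ → (-2,26,5)
river: ρ → (5,24,-7)
river: ρ → (-7,18,14)
river: ρ → (14,10,-11)
river: ρ → (-11,12,13)
river: ρ → (13,14,-10)
river: ρ → (-10,26,1)
river: ρ → (1,26,-10)
river: ρ → (-10,14,13)
ρ-cycle length = 14 (tail of 0 descent steps not counted)

14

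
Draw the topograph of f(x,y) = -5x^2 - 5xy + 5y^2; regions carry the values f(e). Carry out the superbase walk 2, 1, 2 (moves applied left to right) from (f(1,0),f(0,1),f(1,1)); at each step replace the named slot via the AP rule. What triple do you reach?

start (-5,5,-5) = (f(1,0),f(0,1),f(1,1))
replace slot 2: 2·((-5)+(-5)) − 5 = -25 → (-5,-25,-5)
replace slot 1: 2·((-25)+(-5)) − (-5) = -55 → (-55,-25,-5)
replace slot 2: 2·((-55)+(-5)) − (-25) = -95 → (-55,-95,-5)

-55,-95,-5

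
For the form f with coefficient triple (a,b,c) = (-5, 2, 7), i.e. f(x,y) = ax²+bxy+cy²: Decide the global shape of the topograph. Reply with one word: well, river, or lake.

D = b²−4ac = 2² − 4·(-5)·7 = 144
D = 12² is a perfect square ⇒ form factors over ℤ ⇒ lakes

lake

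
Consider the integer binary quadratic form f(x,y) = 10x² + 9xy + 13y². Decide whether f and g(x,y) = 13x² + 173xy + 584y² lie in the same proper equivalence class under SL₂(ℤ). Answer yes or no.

D₁ = -439, D₂ = -439
f: reduced (well bottom): (10,9,13) with a≤c, −a<b≤a
g: translate: b→-9 (≡173 mod 26), so (13,173,584)→(13,-9,10)
g: flip: (13,-9,10)→(10,9,13)
g: reduced (well bottom): (10,9,13) with a≤c, −a<b≤a
reduced forms (10, 9, 13) vs (10, 9, 13) ⇒ equivalent

yes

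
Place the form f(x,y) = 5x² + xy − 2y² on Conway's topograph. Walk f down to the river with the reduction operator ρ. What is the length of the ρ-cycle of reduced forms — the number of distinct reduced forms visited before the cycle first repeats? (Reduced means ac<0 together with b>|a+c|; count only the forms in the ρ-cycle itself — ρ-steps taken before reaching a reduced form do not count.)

D = 41, ⌊√D⌋ = 6
descent: ρ → (-2,3,4)  [lands on river]
river: ρ → (4,5,-1)
river: ρ → (-1,5,4)
river: ρ → (4,3,-2)
river: ρ → (-2,5,2)
river: ρ → (2,3,-4)
river: ρ → (-4,5,1)
river: ρ → (1,5,-4)
river: ρ → (-4,3,2)
river: ρ → (2,5,-2)
ρ-cycle length = 10 (tail of 1 descent step not counted)

10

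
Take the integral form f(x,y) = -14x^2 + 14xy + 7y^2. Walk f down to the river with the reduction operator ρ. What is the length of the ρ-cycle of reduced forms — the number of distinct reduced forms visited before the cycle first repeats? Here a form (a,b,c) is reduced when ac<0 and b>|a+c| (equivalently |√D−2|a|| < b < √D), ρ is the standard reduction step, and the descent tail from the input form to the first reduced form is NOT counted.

D = 588, ⌊√D⌋ = 24
river: ρ → (7,14,-14)
river: ρ → (-14,14,7)
ρ-cycle length = 2 (tail of 0 descent steps not counted)

2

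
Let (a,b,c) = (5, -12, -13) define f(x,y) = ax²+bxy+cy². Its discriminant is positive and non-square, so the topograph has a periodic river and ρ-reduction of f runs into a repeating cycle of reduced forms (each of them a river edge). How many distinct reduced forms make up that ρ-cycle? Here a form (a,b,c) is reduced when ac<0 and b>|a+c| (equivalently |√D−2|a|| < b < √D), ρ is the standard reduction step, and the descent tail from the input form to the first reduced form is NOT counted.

D = 404, ⌊√D⌋ = 20
descent: ρ → (-13,12,5)  [lands on river]
river: ρ → (5,18,-4)
river: ρ → (-4,14,13)
river: ρ → (13,12,-5)
river: ρ → (-5,18,4)
river: ρ → (4,14,-13)
ρ-cycle length = 6 (tail of 1 descent step not counted)

6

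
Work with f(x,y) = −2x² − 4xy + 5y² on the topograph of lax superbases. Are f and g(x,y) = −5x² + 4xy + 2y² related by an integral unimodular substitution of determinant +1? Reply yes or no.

D₁ = 56, D₂ = 56
river cycle of f (length 4): (5, 4, -2), (-2, 4, 5), (5, 6, -1), (-1, 6, 5)
river cycle of g (length 4): (2, 4, -5), (-5, 6, 1), (1, 6, -5), (-5, 4, 2)
cycles differ ⇒ inequivalent

no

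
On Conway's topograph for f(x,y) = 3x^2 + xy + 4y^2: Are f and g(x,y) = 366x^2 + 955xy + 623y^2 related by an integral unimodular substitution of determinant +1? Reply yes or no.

D₁ = -47, D₂ = -47
f: reduced (well bottom): (3,1,4) with a≤c, −a<b≤a
g: translate: b→223 (≡955 mod 732), so (366,955,623)→(366,223,34)
g: flip: (366,223,34)→(34,-223,366)
g: translate: b→-19 (≡-223 mod 68), so (34,-223,366)→(34,-19,3)
g: flip: (34,-19,3)→(3,19,34)
g: translate: b→1 (≡19 mod 6), so (3,19,34)→(3,1,4)
g: reduced (well bottom): (3,1,4) with a≤c, −a<b≤a
reduced forms (3, 1, 4) vs (3, 1, 4) ⇒ equivalent

yes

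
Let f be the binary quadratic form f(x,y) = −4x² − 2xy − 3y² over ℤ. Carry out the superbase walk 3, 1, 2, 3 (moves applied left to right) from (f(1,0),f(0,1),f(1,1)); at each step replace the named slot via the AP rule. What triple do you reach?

start (-4,-3,-9) = (f(1,0),f(0,1),f(1,1))
replace slot 3: 2·((-4)+(-3)) − (-9) = -5 → (-4,-3,-5)
replace slot 1: 2·((-3)+(-5)) − (-4) = -12 → (-12,-3,-5)
replace slot 2: 2·((-12)+(-5)) − (-3) = -31 → (-12,-31,-5)
replace slot 3: 2·((-12)+(-31)) − (-5) = -81 → (-12,-31,-81)

-12,-31,-81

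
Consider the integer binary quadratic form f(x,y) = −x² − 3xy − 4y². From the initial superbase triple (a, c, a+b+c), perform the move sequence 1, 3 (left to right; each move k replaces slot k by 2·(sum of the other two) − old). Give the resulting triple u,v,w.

start (-1,-4,-8) = (f(1,0),f(0,1),f(1,1))
replace slot 1: 2·((-4)+(-8)) − (-1) = -23 → (-23,-4,-8)
replace slot 3: 2·((-23)+(-4)) − (-8) = -46 → (-23,-4,-46)

-23,-4,-46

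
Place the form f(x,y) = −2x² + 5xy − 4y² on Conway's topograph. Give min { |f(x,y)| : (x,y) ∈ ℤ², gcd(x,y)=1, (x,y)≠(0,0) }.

translate: b→-1 (≡-5 mod 4), so (2,-5,4)→(2,-1,1)
flip: (2,-1,1)→(1,1,2)
reduced (well bottom): (1,1,2) with a≤c, −a<b≤a
well minimum |f| = |-1| = 1 (negative-definite)

1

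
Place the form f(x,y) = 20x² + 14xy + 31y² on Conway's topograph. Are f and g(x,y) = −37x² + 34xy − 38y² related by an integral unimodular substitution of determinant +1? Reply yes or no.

D₁ = -2284, D₂ = -4468
discriminants differ ⇒ not SL₂(ℤ)-equivalent

no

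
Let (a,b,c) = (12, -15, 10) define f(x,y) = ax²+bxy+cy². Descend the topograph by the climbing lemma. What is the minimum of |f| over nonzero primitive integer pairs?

translate: b→9 (≡-15 mod 24), so (12,-15,10)→(12,9,7)
flip: (12,9,7)→(7,-9,12)
translate: b→5 (≡-9 mod 14), so (7,-9,12)→(7,5,10)
reduced (well bottom): (7,5,10) with a≤c, −a<b≤a
well minimum = a = 7

7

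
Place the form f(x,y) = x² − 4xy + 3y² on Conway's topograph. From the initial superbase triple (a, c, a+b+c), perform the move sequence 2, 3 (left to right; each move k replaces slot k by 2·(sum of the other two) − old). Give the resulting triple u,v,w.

start (1,3,0) = (f(1,0),f(0,1),f(1,1))
replace slot 2: 2·(1+0) − 3 = -1 → (1,-1,0)
replace slot 3: 2·(1+(-1)) − 0 = 0 → (1,-1,0)

1,-1,0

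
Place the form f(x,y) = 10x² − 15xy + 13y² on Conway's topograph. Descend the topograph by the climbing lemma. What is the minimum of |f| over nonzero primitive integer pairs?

translate: b→5 (≡-15 mod 20), so (10,-15,13)→(10,5,8)
flip: (10,5,8)→(8,-5,10)
reduced (well bottom): (8,-5,10) with a≤c, −a<b≤a
well minimum = a = 8

8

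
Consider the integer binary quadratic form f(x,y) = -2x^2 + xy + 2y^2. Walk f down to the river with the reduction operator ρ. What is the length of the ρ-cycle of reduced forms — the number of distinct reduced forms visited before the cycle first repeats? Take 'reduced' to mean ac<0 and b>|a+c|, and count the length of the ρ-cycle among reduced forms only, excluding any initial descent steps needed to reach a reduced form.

D = 17, ⌊√D⌋ = 4
river: ρ → (2,3,-1)
river: ρ → (-1,3,2)
river: ρ → (2,1,-2)
river: ρ → (-2,3,1)
river: ρ → (1,3,-2)
river: ρ → (-2,1,2)
ρ-cycle length = 6 (tail of 0 descent steps not counted)

6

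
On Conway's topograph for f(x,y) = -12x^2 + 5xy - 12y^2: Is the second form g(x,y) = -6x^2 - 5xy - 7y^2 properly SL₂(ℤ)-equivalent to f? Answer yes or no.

D₁ = -551, D₂ = -143
discriminants differ ⇒ not SL₂(ℤ)-equivalent

no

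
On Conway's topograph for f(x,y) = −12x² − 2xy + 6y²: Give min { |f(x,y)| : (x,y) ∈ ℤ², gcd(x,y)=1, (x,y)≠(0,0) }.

descent: ρ → (6,14,-4)  [lands on river]
river: ρ → (-4,10,12)
river: ρ → (12,14,-2)
river: ρ → (-2,14,12)
river: ρ → (12,10,-4)
river: ρ → (-4,14,6)
river: ρ → (6,10,-8)
river: ρ → (-8,6,8)
river: ρ → (8,10,-6)
river: ρ → (-6,14,4)
river: ρ → (4,10,-12)
river: ρ → (-12,14,2)
river: ρ → (2,14,-12)
river: ρ → (-12,10,4)
river: ρ → (4,14,-6)
river: ρ → (-6,10,8)
river: ρ → (8,6,-8)
river: ρ → (-8,10,6)
closes: descent 1, river 18
min |a| on river = 2

2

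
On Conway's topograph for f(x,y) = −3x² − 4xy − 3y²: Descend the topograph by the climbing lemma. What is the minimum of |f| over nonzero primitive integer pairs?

translate: b→-2 (≡4 mod 6), so (3,4,3)→(3,-2,2)
flip: (3,-2,2)→(2,2,3)
reduced (well bottom): (2,2,3) with a≤c, −a<b≤a
well minimum |f| = |-2| = 2 (negative-definite)

2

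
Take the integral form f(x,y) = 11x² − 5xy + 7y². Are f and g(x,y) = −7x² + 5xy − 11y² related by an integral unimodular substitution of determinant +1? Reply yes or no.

D₁ = -283, D₂ = -283
f: flip: (11,-5,7)→(7,5,11)
f: reduced (well bottom): (7,5,11) with a≤c, −a<b≤a
g is negative-definite; reduce −g:
−g: reduced (well bottom): (7,-5,11) with a≤c, −a<b≤a
flip sign back: reduced form of g is (-7,5,-11)
reduced forms (7, 5, 11) vs (-7, 5, -11) ⇒ inequivalent

no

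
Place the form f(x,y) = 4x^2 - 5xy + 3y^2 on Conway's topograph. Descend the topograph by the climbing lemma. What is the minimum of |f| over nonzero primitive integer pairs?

translate: b→3 (≡-5 mod 8), so (4,-5,3)→(4,3,2)
flip: (4,3,2)→(2,-3,4)
translate: b→1 (≡-3 mod 4), so (2,-3,4)→(2,1,3)
reduced (well bottom): (2,1,3) with a≤c, −a<b≤a
well minimum = a = 2

2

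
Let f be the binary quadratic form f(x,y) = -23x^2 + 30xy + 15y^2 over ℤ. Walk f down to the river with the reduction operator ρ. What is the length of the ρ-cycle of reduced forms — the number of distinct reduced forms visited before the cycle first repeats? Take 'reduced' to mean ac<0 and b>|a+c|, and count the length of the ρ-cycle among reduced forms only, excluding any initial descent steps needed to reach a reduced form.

D = 2280, ⌊√D⌋ = 47
river: ρ → (15,30,-23)
river: ρ → (-23,16,22)
river: ρ → (22,28,-17)
river: ρ → (-17,40,10)
river: ρ → (10,40,-17)
river: ρ → (-17,28,22)
river: ρ → (22,16,-23)
river: ρ → (-23,30,15)
ρ-cycle length = 8 (tail of 0 descent steps not counted)

8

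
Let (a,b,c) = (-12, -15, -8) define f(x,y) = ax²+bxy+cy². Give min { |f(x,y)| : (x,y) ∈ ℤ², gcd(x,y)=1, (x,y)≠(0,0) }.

translate: b→-9 (≡15 mod 24), so (12,15,8)→(12,-9,5)
flip: (12,-9,5)→(5,9,12)
translate: b→-1 (≡9 mod 10), so (5,9,12)→(5,-1,8)
reduced (well bottom): (5,-1,8) with a≤c, −a<b≤a
well minimum |f| = |-5| = 5 (negative-definite)

5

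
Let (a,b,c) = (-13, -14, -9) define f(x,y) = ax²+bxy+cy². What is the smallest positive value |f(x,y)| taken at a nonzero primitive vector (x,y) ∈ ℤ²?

translate: b→-12 (≡14 mod 26), so (13,14,9)→(13,-12,8)
flip: (13,-12,8)→(8,12,13)
translate: b→-4 (≡12 mod 16), so (8,12,13)→(8,-4,9)
reduced (well bottom): (8,-4,9) with a≤c, −a<b≤a
well minimum |f| = |-8| = 8 (negative-definite)

8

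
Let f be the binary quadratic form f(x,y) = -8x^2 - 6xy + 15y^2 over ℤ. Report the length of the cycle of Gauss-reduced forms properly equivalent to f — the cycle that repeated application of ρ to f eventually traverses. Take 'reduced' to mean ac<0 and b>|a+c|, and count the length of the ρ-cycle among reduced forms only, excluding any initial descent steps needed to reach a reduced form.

D = 516, ⌊√D⌋ = 22
descent: ρ → (15,6,-8)
descent: ρ → (-8,10,13)  [lands on river]
river: ρ → (13,16,-5)
river: ρ → (-5,14,16)
river: ρ → (16,18,-3)
river: ρ → (-3,18,16)
river: ρ → (16,14,-5)
river: ρ → (-5,16,13)
river: ρ → (13,10,-8)
river: ρ → (-8,22,1)
river: ρ → (1,22,-8)
ρ-cycle length = 10 (tail of 2 descent steps not counted)

10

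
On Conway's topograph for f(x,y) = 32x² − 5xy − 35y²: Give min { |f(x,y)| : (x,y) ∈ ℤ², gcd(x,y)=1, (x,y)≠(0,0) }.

descent: ρ → (-35,5,32)  [lands on river]
river: ρ → (32,59,-8)
river: ρ → (-8,53,53)
river: ρ → (53,53,-8)
river: ρ → (-8,59,32)
river: ρ → (32,5,-35)
river: ρ → (-35,65,2)
river: ρ → (2,67,-2)
river: ρ → (-2,65,35)
river: ρ → (35,5,-32)
river: ρ → (-32,59,8)
river: ρ → (8,53,-53)
river: ρ → (-53,53,8)
river: ρ → (8,59,-32)
river: ρ → (-32,5,35)
river: ρ → (35,65,-2)
river: ρ → (-2,67,2)
river: ρ → (2,65,-35)
closes: descent 1, river 18
min |a| on river = 2

2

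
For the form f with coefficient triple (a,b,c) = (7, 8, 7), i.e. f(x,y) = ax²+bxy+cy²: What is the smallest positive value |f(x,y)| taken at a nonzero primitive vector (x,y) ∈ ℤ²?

translate: b→-6 (≡8 mod 14), so (7,8,7)→(7,-6,6)
flip: (7,-6,6)→(6,6,7)
reduced (well bottom): (6,6,7) with a≤c, −a<b≤a
well minimum = a = 6

6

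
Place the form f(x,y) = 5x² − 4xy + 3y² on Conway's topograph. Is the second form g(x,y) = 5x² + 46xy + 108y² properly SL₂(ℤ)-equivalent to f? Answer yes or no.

D₁ = -44, D₂ = -44
f: flip: (5,-4,3)→(3,4,5)
f: translate: b→-2 (≡4 mod 6), so (3,4,5)→(3,-2,4)
f: reduced (well bottom): (3,-2,4) with a≤c, −a<b≤a
g: translate: b→-4 (≡46 mod 10), so (5,46,108)→(5,-4,3)
g: flip: (5,-4,3)→(3,4,5)
g: translate: b→-2 (≡4 mod 6), so (3,4,5)→(3,-2,4)
g: reduced (well bottom): (3,-2,4) with a≤c, −a<b≤a
reduced forms (3, -2, 4) vs (3, -2, 4) ⇒ equivalent

yes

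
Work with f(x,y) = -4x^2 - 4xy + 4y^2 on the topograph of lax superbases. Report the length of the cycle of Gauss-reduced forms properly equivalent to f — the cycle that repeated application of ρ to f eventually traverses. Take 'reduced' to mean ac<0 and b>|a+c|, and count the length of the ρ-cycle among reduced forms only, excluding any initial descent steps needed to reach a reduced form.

D = 80, ⌊√D⌋ = 8
descent: ρ → (4,4,-4)  [lands on river]
river: ρ → (-4,4,4)
ρ-cycle length = 2 (tail of 1 descent step not counted)

2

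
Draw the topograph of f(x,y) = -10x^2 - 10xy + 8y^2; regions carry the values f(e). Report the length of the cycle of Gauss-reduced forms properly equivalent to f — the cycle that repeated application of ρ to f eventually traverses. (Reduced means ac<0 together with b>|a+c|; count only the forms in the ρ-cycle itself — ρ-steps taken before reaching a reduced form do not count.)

D = 420, ⌊√D⌋ = 20
descent: ρ → (8,10,-10)  [lands on river]
river: ρ → (-10,10,8)
river: ρ → (8,6,-12)
river: ρ → (-12,18,2)
river: ρ → (2,18,-12)
river: ρ → (-12,6,8)
ρ-cycle length = 6 (tail of 1 descent step not counted)

6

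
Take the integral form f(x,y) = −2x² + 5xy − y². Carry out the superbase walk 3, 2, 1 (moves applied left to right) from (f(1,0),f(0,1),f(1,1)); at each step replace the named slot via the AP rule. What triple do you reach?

start (-2,-1,2) = (f(1,0),f(0,1),f(1,1))
replace slot 3: 2·((-2)+(-1)) − 2 = -8 → (-2,-1,-8)
replace slot 2: 2·((-2)+(-8)) − (-1) = -19 → (-2,-19,-8)
replace slot 1: 2·((-19)+(-8)) − (-2) = -52 → (-52,-19,-8)

-52,-19,-8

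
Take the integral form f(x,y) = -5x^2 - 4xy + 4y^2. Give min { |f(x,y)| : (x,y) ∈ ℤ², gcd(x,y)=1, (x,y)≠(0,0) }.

descent: ρ → (4,4,-5)  [lands on river]
river: ρ → (-5,6,3)
river: ρ → (3,6,-5)
river: ρ → (-5,4,4)
closes: descent 1, river 4
min |a| on river = 3

3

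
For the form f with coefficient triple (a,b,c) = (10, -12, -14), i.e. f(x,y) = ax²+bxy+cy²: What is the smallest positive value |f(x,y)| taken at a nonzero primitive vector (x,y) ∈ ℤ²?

descent: ρ → (-14,12,10)  [lands on river]
river: ρ → (10,8,-16)
river: ρ → (-16,24,2)
river: ρ → (2,24,-16)
river: ρ → (-16,8,10)
river: ρ → (10,12,-14)
river: ρ → (-14,16,8)
river: ρ → (8,16,-14)
closes: descent 1, river 8
min |a| on river = 2

2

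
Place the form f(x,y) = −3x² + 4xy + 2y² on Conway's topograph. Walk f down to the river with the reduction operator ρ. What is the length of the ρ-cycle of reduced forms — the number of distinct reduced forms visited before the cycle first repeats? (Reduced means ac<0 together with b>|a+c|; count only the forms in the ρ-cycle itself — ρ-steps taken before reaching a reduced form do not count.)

D = 40, ⌊√D⌋ = 6
river: ρ → (2,4,-3)
river: ρ → (-3,2,3)
river: ρ → (3,4,-2)
river: ρ → (-2,4,3)
river: ρ → (3,2,-3)
river: ρ → (-3,4,2)
ρ-cycle length = 6 (tail of 0 descent steps not counted)

6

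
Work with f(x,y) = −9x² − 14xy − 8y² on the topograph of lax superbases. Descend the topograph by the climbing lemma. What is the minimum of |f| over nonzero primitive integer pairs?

translate: b→-4 (≡14 mod 18), so (9,14,8)→(9,-4,3)
flip: (9,-4,3)→(3,4,9)
translate: b→-2 (≡4 mod 6), so (3,4,9)→(3,-2,8)
reduced (well bottom): (3,-2,8) with a≤c, −a<b≤a
well minimum |f| = |-3| = 3 (negative-definite)

3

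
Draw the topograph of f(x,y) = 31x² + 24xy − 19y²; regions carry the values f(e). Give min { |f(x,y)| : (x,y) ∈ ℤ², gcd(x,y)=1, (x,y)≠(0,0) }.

river: ρ → (-19,52,3)
river: ρ → (3,50,-36)
river: ρ → (-36,22,17)
river: ρ → (17,46,-12)
river: ρ → (-12,50,9)
river: ρ → (9,40,-37)
river: ρ → (-37,34,12)
river: ρ → (12,38,-31)
river: ρ → (-31,24,19)
river: ρ → (19,52,-3)
river: ρ → (-3,50,36)
river: ρ → (36,22,-17)
river: ρ → (-17,46,12)
river: ρ → (12,50,-9)
river: ρ → (-9,40,37)
river: ρ → (37,34,-12)
river: ρ → (-12,38,31)
river: ρ → (31,24,-19)
closes: descent 0, river 18
min |a| on river = 3

3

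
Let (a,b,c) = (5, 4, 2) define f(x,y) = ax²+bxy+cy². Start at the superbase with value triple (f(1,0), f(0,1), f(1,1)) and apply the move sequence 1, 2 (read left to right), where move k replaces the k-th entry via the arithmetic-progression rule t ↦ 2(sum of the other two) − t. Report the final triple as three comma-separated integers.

start (5,2,11) = (f(1,0),f(0,1),f(1,1))
replace slot 1: 2·(2+11) − 5 = 21 → (21,2,11)
replace slot 2: 2·(21+11) − 2 = 62 → (21,62,11)

21,62,11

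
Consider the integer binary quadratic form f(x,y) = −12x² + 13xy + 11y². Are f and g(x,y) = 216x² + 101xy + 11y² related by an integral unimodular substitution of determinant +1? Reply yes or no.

D₁ = 697, D₂ = 697
river cycle of f (length 18): (11, 9, -14), (-14, 19, 6), (6, 17, -17), (-17, 17, 6), (6, 19, -14), (-14, 9, 11), (11, 13, -12), (-12, 11, 12), (12, 13, -11), (-11, 9, 14), … (8 more)
river cycle of g (length 18): (11, 9, -14), (-14, 19, 6), (6, 17, -17), (-17, 17, 6), (6, 19, -14), (-14, 9, 11), (11, 13, -12), (-12, 11, 12), (12, 13, -11), (-11, 9, 14), … (8 more)
cycles coincide ⇒ equivalent

yes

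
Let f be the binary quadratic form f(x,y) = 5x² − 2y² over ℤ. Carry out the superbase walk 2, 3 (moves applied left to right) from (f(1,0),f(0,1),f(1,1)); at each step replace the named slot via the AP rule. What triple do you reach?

start (5,-2,3) = (f(1,0),f(0,1),f(1,1))
replace slot 2: 2·(5+3) − (-2) = 18 → (5,18,3)
replace slot 3: 2·(5+18) − 3 = 43 → (5,18,43)

5,18,43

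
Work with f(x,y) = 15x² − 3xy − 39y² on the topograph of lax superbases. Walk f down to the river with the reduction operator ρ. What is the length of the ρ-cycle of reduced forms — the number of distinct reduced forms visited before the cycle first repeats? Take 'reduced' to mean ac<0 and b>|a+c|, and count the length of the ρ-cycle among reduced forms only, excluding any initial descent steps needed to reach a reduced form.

D = 2349, ⌊√D⌋ = 48
descent: ρ → (-39,3,15)
descent: ρ → (15,27,-27)  [lands on river]
river: ρ → (-27,27,15)
river: ρ → (15,33,-21)
river: ρ → (-21,9,27)
river: ρ → (27,45,-3)
river: ρ → (-3,45,27)
river: ρ → (27,9,-21)
river: ρ → (-21,33,15)
ρ-cycle length = 8 (tail of 2 descent steps not counted)

8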